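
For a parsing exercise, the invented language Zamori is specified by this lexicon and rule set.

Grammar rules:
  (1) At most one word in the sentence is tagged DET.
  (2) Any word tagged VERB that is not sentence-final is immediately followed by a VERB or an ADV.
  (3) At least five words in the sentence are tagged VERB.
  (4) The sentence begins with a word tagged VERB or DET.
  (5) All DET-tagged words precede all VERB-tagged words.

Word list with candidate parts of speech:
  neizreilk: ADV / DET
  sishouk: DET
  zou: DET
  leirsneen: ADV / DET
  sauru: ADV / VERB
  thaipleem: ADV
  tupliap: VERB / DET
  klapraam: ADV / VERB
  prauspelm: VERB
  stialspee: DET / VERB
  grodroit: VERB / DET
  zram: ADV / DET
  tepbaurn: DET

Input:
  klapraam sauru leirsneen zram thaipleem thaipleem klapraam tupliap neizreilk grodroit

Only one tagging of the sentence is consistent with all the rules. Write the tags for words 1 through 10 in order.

Candidates per position — 1:klapraam {ADV,VERB}; 2:sauru {ADV,VERB}; 3:leirsneen {ADV,DET}; 4:zram {ADV,DET}; 5:thaipleem {ADV}; 6:thaipleem {ADV}; 7:klapraam {ADV,VERB}; 8:tupliap {VERB,DET}; 9:neizreilk {ADV,DET}; 10:grodroit {VERB,DET}.
At position 1, choosing ADV makes rule 3 impossible to satisfy; hence VERB.
At position 2, choosing ADV makes rule 3 impossible to satisfy; hence VERB.
At position 3, choosing DET makes rule 2 impossible to satisfy; hence ADV.
At position 4, choosing DET makes rule 5 impossible to satisfy; hence ADV.
At position 7, choosing ADV makes rule 3 impossible to satisfy; hence VERB.
At position 8, choosing DET makes rule 2 impossible to satisfy; hence VERB.
At position 9, choosing DET makes rule 2 impossible to satisfy; hence ADV.
At position 10, choosing DET makes rule 3 impossible to satisfy; hence VERB.
The only consistent sequence is: VERB VERB ADV ADV ADV ADV VERB VERB ADV VERB.
Verifying each rule — rule 1 holds; rule 2 holds; rule 3 holds; rule 4 holds; rule 5 holds.

VERB VERB ADV ADV ADV ADV VERB VERB ADV VERB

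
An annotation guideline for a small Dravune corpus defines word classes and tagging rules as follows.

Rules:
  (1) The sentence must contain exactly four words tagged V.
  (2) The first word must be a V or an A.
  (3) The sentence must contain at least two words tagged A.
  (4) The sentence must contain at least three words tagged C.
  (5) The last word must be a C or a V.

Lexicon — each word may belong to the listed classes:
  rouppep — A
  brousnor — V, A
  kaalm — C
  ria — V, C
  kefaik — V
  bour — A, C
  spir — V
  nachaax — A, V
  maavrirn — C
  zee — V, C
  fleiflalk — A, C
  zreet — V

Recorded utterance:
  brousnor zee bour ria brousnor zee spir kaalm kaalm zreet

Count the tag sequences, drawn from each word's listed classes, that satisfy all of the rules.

Candidates per position — 1:brousnor {V,A}; 2:zee {V,C}; 3:bour {A,C}; 4:ria {V,C}; 5:brousnor {V,A}; 6:zee {V,C}; 7:spir {V}; 8:kaalm {C}; 9:kaalm {C}; 10:zreet {V}.
There are 64 candidate sequences in total.
Checking each against the rules leaves 12 sequences.
Count = 12.

12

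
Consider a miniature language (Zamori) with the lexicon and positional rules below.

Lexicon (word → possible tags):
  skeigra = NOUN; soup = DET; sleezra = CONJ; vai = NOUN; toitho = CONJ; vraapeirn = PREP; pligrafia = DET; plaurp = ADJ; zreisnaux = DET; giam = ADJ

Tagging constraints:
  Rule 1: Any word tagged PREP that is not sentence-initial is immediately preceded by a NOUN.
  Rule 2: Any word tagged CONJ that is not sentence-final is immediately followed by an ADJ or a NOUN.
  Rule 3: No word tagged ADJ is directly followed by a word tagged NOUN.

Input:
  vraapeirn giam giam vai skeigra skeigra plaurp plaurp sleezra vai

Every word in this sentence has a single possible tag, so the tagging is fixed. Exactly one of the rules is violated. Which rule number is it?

Fixed tagging: PREP ADJ ADJ NOUN NOUN NOUN ADJ ADJ CONJ NOUN.
Applying the rules: R1 holds, R2 holds, R3 violated.
Only rule 3 fails.

3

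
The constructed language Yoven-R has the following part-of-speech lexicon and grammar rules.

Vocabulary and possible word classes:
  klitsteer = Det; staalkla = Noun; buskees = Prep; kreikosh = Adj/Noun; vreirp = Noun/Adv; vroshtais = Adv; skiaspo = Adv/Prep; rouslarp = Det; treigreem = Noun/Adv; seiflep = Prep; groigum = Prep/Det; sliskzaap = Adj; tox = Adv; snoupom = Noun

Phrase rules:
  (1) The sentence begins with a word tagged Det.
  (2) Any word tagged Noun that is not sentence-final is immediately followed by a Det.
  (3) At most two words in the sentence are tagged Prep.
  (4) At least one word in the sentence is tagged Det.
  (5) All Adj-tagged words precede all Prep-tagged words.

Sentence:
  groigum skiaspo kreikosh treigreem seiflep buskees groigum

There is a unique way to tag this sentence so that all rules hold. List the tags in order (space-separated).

Det Adv Adj Adv Prep Prep Det

Candidates per position — 1:groigum {Prep,Det}; 2:skiaspo {Adv,Prep}; 3:kreikosh {Adj,Noun}; 4:treigreem {Noun,Adv}; 5:seiflep {Prep}; 6:buskees {Prep}; 7:groigum {Prep,Det}.
Position 1: Prep is ruled out by rule 1; that leaves Det.
Position 2: Prep is ruled out by rule 3; that leaves Adv.
Position 3: Noun is ruled out by rule 2; that leaves Adj.
Position 4: Noun is ruled out by rule 2; that leaves Adv.
Position 7: Prep is ruled out by rule 3; that leaves Det.
The only consistent sequence is: Det Adv Adj Adv Prep Prep Det.
Checking: rule 1 ok; rule 2 ok; rule 3 ok; rule 4 ok; rule 5 ok.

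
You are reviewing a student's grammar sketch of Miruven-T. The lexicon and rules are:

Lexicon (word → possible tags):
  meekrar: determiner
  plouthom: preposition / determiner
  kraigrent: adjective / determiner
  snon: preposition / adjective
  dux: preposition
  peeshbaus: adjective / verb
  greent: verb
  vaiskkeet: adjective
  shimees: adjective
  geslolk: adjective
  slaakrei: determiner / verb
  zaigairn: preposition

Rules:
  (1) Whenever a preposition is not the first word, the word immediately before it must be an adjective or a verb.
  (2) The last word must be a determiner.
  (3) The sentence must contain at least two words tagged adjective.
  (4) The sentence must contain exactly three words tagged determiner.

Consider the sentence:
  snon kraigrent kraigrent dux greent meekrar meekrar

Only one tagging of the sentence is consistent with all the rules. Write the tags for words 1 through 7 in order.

Candidates per position — 1:snon {preposition,adjective}; 2:kraigrent {adjective,determiner}; 3:kraigrent {adjective,determiner}; 4:dux {preposition}; 5:greent {verb}; 6:meekrar {determiner}; 7:meekrar {determiner}.
Position 3: determiner is ruled out by rule 1; that leaves adjective.
Position 2: adjective is ruled out by rule 4; that leaves determiner.
Position 1: preposition is ruled out by rule 3; that leaves adjective.
The only consistent sequence is: adjective determiner adjective preposition verb determiner determiner.
Check: rule 1 holds; rule 2 holds; rule 3 holds; rule 4 holds.

adjective determiner adjective preposition verb determiner determiner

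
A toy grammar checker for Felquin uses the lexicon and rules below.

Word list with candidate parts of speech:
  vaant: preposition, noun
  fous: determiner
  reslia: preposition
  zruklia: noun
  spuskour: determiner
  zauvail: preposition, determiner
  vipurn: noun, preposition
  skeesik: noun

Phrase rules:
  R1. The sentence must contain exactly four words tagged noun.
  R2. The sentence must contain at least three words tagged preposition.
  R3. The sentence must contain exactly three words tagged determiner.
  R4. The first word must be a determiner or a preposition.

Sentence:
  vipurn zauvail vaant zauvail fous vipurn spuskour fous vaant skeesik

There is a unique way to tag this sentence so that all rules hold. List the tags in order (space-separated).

Candidates per position — 1:vipurn {noun,preposition}; 2:zauvail {preposition,determiner}; 3:vaant {preposition,noun}; 4:zauvail {preposition,determiner}; 5:fous {determiner}; 6:vipurn {noun,preposition}; 7:spuskour {determiner}; 8:fous {determiner}; 9:vaant {preposition,noun}; 10:skeesik {noun}.
Position 1: noun is ruled out by rule 4; that leaves preposition.
Position 2: determiner is ruled out by rule 3; that leaves preposition.
Position 3: preposition is ruled out by rule 1; that leaves noun.
Position 4: determiner is ruled out by rule 3; that leaves preposition.
Position 6: preposition is ruled out by rule 1; that leaves noun.
Position 9: preposition is ruled out by rule 1; that leaves noun.
The unique satisfying tagging is: preposition preposition noun preposition determiner noun determiner determiner noun noun.
Checking: rule 1 holds; rule 2 holds; rule 3 holds; rule 4 holds.

preposition preposition noun preposition determiner noun determiner determiner noun noun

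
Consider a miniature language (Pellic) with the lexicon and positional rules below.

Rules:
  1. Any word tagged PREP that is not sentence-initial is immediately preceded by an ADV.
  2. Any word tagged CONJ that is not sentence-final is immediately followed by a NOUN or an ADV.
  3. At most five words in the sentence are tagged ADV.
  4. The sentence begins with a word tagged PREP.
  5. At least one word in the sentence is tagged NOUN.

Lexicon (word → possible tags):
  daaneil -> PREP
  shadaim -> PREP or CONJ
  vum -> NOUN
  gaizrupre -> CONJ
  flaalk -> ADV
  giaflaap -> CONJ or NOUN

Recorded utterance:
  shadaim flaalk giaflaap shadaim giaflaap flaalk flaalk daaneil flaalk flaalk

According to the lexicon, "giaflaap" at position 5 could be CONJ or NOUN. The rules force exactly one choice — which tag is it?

NOUN

Candidates per position — 1:shadaim {PREP,CONJ}; 2:flaalk {ADV}; 3:giaflaap {CONJ,NOUN}; 4:shadaim {PREP,CONJ}; 5:giaflaap {CONJ,NOUN}; 6:flaalk {ADV}; 7:flaalk {ADV}; 8:daaneil {PREP}; 9:flaalk {ADV}; 10:flaalk {ADV}.
If word 1 were CONJ, no tagging could satisfy rule 4; so word 1 is PREP.
If word 3 were CONJ, no tagging could satisfy rule 2; so word 3 is NOUN.
If word 4 were PREP, no tagging could satisfy rule 1; so word 4 is CONJ.
If word 5 were CONJ, no tagging could satisfy rule 2; so word 5 is NOUN.
The unique satisfying tagging is: PREP ADV NOUN CONJ NOUN ADV ADV PREP ADV ADV.
Check: rule 1 ✓; rule 2 ✓; rule 3 ✓; rule 4 ✓; rule 5 ✓.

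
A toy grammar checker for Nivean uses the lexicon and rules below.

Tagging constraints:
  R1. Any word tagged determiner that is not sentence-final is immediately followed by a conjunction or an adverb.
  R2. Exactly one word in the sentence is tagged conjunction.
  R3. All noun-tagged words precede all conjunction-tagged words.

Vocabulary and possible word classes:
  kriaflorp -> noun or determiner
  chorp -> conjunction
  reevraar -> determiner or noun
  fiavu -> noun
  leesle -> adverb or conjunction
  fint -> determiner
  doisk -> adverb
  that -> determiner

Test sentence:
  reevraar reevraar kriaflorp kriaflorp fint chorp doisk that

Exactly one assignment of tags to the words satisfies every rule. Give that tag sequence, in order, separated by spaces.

noun noun noun noun determiner conjunction adverb determiner

Candidates per position — 1:reevraar {determiner,noun}; 2:reevraar {determiner,noun}; 3:kriaflorp {noun,determiner}; 4:kriaflorp {noun,determiner}; 5:fint {determiner}; 6:chorp {conjunction}; 7:doisk {adverb}; 8:that {determiner}.
Position 1: tagging it determiner would leave rule 1 unsatisfiable, so it must be noun.
Position 2: tagging it determiner would leave rule 1 unsatisfiable, so it must be noun.
Position 3: tagging it determiner would leave rule 1 unsatisfiable, so it must be noun.
Position 4: tagging it determiner would leave rule 1 unsatisfiable, so it must be noun.
That leaves exactly one tagging: noun noun noun noun determiner conjunction adverb determiner.
Rule-by-rule: rule 1 holds; rule 2 holds; rule 3 holds.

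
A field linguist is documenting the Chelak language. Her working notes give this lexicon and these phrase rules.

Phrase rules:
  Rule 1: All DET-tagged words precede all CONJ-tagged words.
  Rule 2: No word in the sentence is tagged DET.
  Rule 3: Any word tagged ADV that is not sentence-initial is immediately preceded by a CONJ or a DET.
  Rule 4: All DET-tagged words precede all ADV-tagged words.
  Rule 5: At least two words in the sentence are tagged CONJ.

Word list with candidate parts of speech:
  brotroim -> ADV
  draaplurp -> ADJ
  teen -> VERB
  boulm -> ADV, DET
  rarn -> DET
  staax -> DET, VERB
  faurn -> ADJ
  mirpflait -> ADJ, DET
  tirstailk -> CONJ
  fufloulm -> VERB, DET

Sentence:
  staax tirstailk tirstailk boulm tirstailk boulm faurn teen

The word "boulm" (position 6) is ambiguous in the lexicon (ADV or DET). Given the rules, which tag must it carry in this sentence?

ADV

Candidates per position — 1:staax {DET,VERB}; 2:tirstailk {CONJ}; 3:tirstailk {CONJ}; 4:boulm {ADV,DET}; 5:tirstailk {CONJ}; 6:boulm {ADV,DET}; 7:faurn {ADJ}; 8:teen {VERB}.
Position 1: tagging it DET would leave rule 2 unsatisfiable, so it must be VERB.
Position 4: tagging it DET would leave rule 1 unsatisfiable, so it must be ADV.
Position 6: tagging it DET would leave rule 1 unsatisfiable, so it must be ADV.
The unique satisfying tagging is: VERB CONJ CONJ ADV CONJ ADV ADJ VERB.
Verifying each rule — rule 1 ok; rule 2 ok; rule 3 ok; rule 4 ok; rule 5 ok.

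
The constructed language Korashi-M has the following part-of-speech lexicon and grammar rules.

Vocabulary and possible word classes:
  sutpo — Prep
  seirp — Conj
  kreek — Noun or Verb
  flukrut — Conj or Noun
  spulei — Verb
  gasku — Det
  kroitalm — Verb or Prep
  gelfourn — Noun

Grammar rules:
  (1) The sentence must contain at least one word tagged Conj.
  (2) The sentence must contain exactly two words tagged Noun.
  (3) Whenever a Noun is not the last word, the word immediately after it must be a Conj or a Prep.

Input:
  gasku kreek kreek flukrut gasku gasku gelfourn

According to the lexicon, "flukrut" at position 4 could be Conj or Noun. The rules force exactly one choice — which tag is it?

Candidates per position — 1:gasku {Det}; 2:kreek {Noun,Verb}; 3:kreek {Noun,Verb}; 4:flukrut {Conj,Noun}; 5:gasku {Det}; 6:gasku {Det}; 7:gelfourn {Noun}.
Position 2: tagging it Noun would leave rule 3 unsatisfiable, so it must be Verb.
Position 4: tagging it Noun would leave rule 1 unsatisfiable, so it must be Conj.
Position 3: tagging it Verb would leave rule 2 unsatisfiable, so it must be Noun.
That leaves exactly one tagging: Det Verb Noun Conj Det Det Noun.
Rule-by-rule: rule 1 satisfied; rule 2 satisfied; rule 3 satisfied.

Conj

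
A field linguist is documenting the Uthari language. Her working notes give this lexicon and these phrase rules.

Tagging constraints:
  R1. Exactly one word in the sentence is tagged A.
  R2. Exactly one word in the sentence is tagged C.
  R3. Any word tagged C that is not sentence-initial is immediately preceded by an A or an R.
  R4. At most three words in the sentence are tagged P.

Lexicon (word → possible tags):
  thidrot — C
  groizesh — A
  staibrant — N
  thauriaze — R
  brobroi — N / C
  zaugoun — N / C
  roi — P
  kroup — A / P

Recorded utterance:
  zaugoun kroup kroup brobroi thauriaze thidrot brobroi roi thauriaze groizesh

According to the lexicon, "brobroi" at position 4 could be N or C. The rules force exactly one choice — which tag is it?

Candidates per position — 1:zaugoun {N,C}; 2:kroup {A,P}; 3:kroup {A,P}; 4:brobroi {N,C}; 5:thauriaze {R}; 6:thidrot {C}; 7:brobroi {N,C}; 8:roi {P}; 9:thauriaze {R}; 10:groizesh {A}.
At position 1, choosing C makes rule 2 impossible to satisfy; hence N.
At position 2, choosing A makes rule 1 impossible to satisfy; hence P.
At position 3, choosing A makes rule 1 impossible to satisfy; hence P.
At position 4, choosing C makes rule 2 impossible to satisfy; hence N.
At position 7, choosing C makes rule 2 impossible to satisfy; hence N.
The unique satisfying tagging is: N P P N R C N P R A.
Rule-by-rule: rule 1 ✓; rule 2 ✓; rule 3 ✓; rule 4 ✓.

N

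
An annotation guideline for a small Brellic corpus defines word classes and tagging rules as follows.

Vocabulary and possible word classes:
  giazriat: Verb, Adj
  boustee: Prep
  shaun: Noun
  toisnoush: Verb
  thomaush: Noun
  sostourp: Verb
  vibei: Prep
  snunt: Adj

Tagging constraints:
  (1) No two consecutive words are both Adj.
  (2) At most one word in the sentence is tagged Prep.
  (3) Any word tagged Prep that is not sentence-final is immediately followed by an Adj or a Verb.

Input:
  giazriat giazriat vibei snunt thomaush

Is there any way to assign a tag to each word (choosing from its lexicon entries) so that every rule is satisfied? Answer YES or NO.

Candidates per position — 1:giazriat {Verb,Adj}; 2:giazriat {Verb,Adj}; 3:vibei {Prep}; 4:snunt {Adj}; 5:thomaush {Noun}.
One satisfying assignment: Verb Verb Prep Adj Noun.
Checking: rule 1 ok; rule 2 ok; rule 3 ok.

YES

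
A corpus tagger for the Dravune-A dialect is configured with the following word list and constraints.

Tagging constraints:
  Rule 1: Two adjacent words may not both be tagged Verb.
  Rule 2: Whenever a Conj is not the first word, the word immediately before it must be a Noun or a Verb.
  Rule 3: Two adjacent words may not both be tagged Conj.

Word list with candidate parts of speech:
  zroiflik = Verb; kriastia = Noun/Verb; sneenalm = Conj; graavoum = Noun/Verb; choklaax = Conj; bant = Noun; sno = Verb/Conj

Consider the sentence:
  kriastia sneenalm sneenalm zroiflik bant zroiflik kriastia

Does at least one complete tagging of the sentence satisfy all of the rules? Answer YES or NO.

NO

Candidates per position — 1:kriastia {Noun,Verb}; 2:sneenalm {Conj}; 3:sneenalm {Conj}; 4:zroiflik {Verb}; 5:bant {Noun}; 6:zroiflik {Verb}; 7:kriastia {Noun,Verb}.
Rule 2 cannot be satisfied by any choice of tags from the lexicon.
So there is no consistent tagging.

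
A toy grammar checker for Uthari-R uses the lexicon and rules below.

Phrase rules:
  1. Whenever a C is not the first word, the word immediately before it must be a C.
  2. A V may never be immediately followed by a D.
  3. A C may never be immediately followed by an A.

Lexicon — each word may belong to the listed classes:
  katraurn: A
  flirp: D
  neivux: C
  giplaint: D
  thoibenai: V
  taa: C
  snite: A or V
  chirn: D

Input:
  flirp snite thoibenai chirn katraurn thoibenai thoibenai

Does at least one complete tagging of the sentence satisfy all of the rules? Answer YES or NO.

Candidates per position — 1:flirp {D}; 2:snite {A,V}; 3:thoibenai {V}; 4:chirn {D}; 5:katraurn {A}; 6:thoibenai {V}; 7:thoibenai {V}.
Rule 2 cannot be satisfied by any choice of tags from the lexicon.
So there is no consistent tagging.

NO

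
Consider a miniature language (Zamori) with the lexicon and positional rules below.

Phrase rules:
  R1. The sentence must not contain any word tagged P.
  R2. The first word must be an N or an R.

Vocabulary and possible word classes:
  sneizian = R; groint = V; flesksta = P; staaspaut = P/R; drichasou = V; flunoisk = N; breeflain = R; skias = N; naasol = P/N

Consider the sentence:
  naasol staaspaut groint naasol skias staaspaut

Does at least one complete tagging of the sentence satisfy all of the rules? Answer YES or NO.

Candidates per position — 1:naasol {P,N}; 2:staaspaut {P,R}; 3:groint {V}; 4:naasol {P,N}; 5:skias {N}; 6:staaspaut {P,R}.
One satisfying assignment: N R V N N R.
Check: rule 1 holds; rule 2 holds.

YES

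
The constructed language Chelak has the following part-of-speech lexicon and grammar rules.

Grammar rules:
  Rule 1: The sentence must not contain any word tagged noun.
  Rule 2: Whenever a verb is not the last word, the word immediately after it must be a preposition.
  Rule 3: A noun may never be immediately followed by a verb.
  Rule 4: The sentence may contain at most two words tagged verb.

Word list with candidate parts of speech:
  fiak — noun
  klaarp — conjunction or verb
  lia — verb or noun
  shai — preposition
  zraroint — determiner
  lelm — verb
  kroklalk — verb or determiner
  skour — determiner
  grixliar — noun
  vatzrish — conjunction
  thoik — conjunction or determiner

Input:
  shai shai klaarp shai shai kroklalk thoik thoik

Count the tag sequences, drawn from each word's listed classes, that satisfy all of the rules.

8

Candidates per position — 1:shai {preposition}; 2:shai {preposition}; 3:klaarp {conjunction,verb}; 4:shai {preposition}; 5:shai {preposition}; 6:kroklalk {verb,determiner}; 7:thoik {conjunction,determiner}; 8:thoik {conjunction,determiner}.
There are 16 candidate sequences in total.
Checking each against the rules leaves 8 sequences.
Count = 8.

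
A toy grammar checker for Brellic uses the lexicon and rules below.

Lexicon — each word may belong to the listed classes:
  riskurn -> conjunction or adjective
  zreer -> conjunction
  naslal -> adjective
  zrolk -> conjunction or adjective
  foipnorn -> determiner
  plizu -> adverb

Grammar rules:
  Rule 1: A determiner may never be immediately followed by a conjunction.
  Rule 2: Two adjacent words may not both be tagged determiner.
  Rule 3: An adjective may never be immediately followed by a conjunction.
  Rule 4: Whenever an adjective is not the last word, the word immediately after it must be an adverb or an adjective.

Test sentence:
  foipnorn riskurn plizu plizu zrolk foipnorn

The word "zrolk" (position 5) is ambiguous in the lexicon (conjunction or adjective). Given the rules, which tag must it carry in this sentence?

Candidates per position — 1:foipnorn {determiner}; 2:riskurn {conjunction,adjective}; 3:plizu {adverb}; 4:plizu {adverb}; 5:zrolk {conjunction,adjective}; 6:foipnorn {determiner}.
Position 2: tagging it conjunction would leave rule 1 unsatisfiable, so it must be adjective.
Position 5: tagging it adjective would leave rule 4 unsatisfiable, so it must be conjunction.
So the tagging must be: determiner adjective adverb adverb conjunction determiner.
Check: rule 1 ok; rule 2 ok; rule 3 ok; rule 4 ok.

conjunction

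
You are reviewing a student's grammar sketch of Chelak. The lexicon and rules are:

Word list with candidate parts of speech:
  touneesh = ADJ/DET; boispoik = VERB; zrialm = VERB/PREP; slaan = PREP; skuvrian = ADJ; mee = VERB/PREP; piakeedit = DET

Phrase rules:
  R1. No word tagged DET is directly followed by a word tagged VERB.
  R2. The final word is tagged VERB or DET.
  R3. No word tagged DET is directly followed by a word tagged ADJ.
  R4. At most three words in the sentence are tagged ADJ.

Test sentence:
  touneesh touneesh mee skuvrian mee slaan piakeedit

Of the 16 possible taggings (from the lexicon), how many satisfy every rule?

8

Candidates per position — 1:touneesh {ADJ,DET}; 2:touneesh {ADJ,DET}; 3:mee {VERB,PREP}; 4:skuvrian {ADJ}; 5:mee {VERB,PREP}; 6:slaan {PREP}; 7:piakeedit {DET}.
There are 16 candidate sequences in total.
Checking each against the rules leaves 8 sequences.
Count = 8.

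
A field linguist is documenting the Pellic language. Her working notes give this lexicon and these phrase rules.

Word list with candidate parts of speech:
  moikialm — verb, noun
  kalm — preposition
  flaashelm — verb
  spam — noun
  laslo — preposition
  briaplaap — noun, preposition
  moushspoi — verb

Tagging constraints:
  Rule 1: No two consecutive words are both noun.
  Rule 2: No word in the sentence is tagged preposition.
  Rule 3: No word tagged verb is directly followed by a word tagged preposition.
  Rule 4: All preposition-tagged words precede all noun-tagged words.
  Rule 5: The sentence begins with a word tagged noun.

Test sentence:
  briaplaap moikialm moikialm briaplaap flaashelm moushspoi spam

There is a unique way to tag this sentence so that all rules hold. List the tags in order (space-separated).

noun verb verb noun verb verb noun

Candidates per position — 1:briaplaap {noun,preposition}; 2:moikialm {verb,noun}; 3:moikialm {verb,noun}; 4:briaplaap {noun,preposition}; 5:flaashelm {verb}; 6:moushspoi {verb}; 7:spam {noun}.
Position 1: preposition is ruled out by rule 2; that leaves noun.
Position 2: noun is ruled out by rule 1; that leaves verb.
Position 4: preposition is ruled out by rule 2; that leaves noun.
Position 3: noun is ruled out by rule 1; that leaves verb.
That leaves exactly one tagging: noun verb verb noun verb verb noun.
Checking: rule 1 satisfied; rule 2 satisfied; rule 3 satisfied; rule 4 satisfied; rule 5 satisfied.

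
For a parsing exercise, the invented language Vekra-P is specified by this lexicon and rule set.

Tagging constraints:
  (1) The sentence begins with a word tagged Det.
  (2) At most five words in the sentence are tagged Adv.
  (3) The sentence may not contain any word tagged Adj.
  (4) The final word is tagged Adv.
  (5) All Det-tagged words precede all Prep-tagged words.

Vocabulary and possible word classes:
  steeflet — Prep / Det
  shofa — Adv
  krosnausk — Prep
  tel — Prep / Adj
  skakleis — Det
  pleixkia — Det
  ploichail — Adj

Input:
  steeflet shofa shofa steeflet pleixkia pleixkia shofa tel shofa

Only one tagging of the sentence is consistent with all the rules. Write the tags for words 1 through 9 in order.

Candidates per position — 1:steeflet {Prep,Det}; 2:shofa {Adv}; 3:shofa {Adv}; 4:steeflet {Prep,Det}; 5:pleixkia {Det}; 6:pleixkia {Det}; 7:shofa {Adv}; 8:tel {Prep,Adj}; 9:shofa {Adv}.
Position 1: Prep is ruled out by rule 1; that leaves Det.
Position 4: Prep is ruled out by rule 5; that leaves Det.
Position 8: Adj is ruled out by rule 3; that leaves Prep.
So the tagging must be: Det Adv Adv Det Det Det Adv Prep Adv.
Verifying each rule — rule 1 holds; rule 2 holds; rule 3 holds; rule 4 holds; rule 5 holds.

Det Adv Adv Det Det Det Adv Prep Adv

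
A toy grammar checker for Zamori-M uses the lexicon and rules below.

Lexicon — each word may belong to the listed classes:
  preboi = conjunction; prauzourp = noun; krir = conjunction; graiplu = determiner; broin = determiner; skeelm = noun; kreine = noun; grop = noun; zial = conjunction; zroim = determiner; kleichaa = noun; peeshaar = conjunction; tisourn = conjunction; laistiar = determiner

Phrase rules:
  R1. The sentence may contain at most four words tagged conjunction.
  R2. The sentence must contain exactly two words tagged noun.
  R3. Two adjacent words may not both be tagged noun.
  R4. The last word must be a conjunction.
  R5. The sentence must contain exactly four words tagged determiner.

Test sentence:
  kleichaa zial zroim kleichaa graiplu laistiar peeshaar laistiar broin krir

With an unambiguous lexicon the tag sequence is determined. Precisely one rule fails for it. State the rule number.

Fixed tagging: noun conjunction determiner noun determiner determiner conjunction determiner determiner conjunction.
Rule check: R1 holds, R2 holds, R3 holds, R4 holds, R5 violated.
Only rule 5 fails.

5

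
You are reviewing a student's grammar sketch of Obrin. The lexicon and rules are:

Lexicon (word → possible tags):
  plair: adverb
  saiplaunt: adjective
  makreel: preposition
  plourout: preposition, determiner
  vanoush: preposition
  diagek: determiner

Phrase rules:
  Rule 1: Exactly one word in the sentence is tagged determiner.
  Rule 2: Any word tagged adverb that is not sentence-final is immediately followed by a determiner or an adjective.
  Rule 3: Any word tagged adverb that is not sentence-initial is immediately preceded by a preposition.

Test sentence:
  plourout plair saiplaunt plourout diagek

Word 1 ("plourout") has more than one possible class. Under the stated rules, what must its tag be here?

preposition

Candidates per position — 1:plourout {preposition,determiner}; 2:plair {adverb}; 3:saiplaunt {adjective}; 4:plourout {preposition,determiner}; 5:diagek {determiner}.
Position 1: tagging it determiner would leave rule 1 unsatisfiable, so it must be preposition.
Position 4: tagging it determiner would leave rule 1 unsatisfiable, so it must be preposition.
The unique satisfying tagging is: preposition adverb adjective preposition determiner.
Checking: rule 1 holds; rule 2 holds; rule 3 holds.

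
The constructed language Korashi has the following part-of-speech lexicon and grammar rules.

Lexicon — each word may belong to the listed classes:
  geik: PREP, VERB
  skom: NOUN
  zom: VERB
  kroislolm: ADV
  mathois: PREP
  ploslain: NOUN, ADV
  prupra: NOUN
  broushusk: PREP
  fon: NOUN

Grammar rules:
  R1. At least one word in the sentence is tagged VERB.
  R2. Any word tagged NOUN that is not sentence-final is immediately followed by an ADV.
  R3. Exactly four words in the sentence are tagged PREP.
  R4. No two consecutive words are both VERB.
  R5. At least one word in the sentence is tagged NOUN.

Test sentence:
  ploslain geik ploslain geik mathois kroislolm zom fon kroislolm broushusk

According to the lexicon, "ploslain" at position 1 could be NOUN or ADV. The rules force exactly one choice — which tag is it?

ADV

Candidates per position — 1:ploslain {NOUN,ADV}; 2:geik {PREP,VERB}; 3:ploslain {NOUN,ADV}; 4:geik {PREP,VERB}; 5:mathois {PREP}; 6:kroislolm {ADV}; 7:zom {VERB}; 8:fon {NOUN}; 9:kroislolm {ADV}; 10:broushusk {PREP}.
Position 1: tagging it NOUN would leave rule 2 unsatisfiable, so it must be ADV.
Position 2: tagging it VERB would leave rule 3 unsatisfiable, so it must be PREP.
Position 3: tagging it NOUN would leave rule 2 unsatisfiable, so it must be ADV.
Position 4: tagging it VERB would leave rule 3 unsatisfiable, so it must be PREP.
The only consistent sequence is: ADV PREP ADV PREP PREP ADV VERB NOUN ADV PREP.
Verifying each rule — rule 1 ok; rule 2 ok; rule 3 ok; rule 4 ok; rule 5 ok.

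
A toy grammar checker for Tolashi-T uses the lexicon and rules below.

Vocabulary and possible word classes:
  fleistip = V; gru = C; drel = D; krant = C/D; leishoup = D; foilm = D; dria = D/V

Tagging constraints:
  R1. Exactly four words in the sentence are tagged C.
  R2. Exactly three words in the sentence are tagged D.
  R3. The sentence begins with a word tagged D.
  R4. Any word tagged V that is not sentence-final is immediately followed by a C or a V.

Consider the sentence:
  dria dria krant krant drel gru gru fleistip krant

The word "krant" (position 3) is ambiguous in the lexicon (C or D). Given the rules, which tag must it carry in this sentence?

Candidates per position — 1:dria {D,V}; 2:dria {D,V}; 3:krant {C,D}; 4:krant {C,D}; 5:drel {D}; 6:gru {C}; 7:gru {C}; 8:fleistip {V}; 9:krant {C,D}.
Word 1 cannot be V — rule 3 would then fail for every completion. It is D.
Word 9 cannot be D — rule 4 would then fail for every completion. It is C.
Position 3: the remaining choice is settled jointly with positions 2, 4 — only C at position 3 is part of a tagging that satisfies every rule.
That leaves exactly one tagging: D V C D D C C V C.
Check: rule 1 satisfied; rule 2 satisfied; rule 3 satisfied; rule 4 satisfied.

C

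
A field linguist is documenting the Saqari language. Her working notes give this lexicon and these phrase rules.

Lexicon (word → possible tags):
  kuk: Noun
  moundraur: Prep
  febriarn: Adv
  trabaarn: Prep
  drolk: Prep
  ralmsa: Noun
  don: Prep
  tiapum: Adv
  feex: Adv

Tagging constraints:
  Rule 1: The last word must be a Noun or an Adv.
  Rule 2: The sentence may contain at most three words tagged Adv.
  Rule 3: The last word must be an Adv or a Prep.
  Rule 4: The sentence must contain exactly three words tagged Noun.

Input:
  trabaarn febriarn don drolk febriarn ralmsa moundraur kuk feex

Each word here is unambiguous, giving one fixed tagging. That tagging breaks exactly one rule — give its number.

4

Fixed tagging: Prep Adv Prep Prep Adv Noun Prep Noun Adv.
Checking each rule: R1 holds, R2 holds, R3 holds, R4 violated.
Only rule 4 fails.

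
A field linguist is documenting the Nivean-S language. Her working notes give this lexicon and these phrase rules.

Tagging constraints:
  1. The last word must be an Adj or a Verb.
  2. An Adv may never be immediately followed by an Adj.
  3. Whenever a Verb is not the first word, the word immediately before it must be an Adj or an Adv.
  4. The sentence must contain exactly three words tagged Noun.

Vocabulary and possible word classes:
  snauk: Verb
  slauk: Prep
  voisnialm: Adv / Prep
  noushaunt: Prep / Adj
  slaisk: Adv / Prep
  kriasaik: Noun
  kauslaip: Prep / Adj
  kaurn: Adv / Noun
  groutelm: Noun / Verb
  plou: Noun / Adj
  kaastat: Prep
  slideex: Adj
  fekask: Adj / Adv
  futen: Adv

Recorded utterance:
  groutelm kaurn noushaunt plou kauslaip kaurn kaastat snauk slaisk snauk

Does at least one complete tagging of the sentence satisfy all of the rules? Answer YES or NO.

NO

Candidates per position — 1:groutelm {Noun,Verb}; 2:kaurn {Adv,Noun}; 3:noushaunt {Prep,Adj}; 4:plou {Noun,Adj}; 5:kauslaip {Prep,Adj}; 6:kaurn {Adv,Noun}; 7:kaastat {Prep}; 8:snauk {Verb}; 9:slaisk {Adv,Prep}; 10:snauk {Verb}.
Rule 3 cannot be satisfied by any choice of tags from the lexicon.
So there is no consistent tagging.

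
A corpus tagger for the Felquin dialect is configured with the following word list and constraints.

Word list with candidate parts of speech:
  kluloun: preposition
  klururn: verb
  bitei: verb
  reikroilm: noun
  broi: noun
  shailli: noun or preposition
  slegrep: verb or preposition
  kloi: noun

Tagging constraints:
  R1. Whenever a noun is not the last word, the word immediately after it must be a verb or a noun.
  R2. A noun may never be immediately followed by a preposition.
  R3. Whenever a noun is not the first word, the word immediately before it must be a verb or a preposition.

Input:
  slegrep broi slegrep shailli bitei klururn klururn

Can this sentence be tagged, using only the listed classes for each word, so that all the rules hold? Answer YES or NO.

YES

Candidates per position — 1:slegrep {verb,preposition}; 2:broi {noun}; 3:slegrep {verb,preposition}; 4:shailli {noun,preposition}; 5:bitei {verb}; 6:klururn {verb}; 7:klururn {verb}.
One satisfying assignment: preposition noun verb noun verb verb verb.
Check: rule 1 ✓; rule 2 ✓; rule 3 ✓.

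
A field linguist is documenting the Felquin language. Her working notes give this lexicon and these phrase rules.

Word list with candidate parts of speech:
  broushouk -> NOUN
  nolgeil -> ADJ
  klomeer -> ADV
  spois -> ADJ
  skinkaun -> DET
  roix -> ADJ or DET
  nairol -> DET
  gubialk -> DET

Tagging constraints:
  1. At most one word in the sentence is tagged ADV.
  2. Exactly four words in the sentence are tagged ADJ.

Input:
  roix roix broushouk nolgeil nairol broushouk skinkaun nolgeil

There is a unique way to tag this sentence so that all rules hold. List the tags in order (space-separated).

Candidates per position — 1:roix {ADJ,DET}; 2:roix {ADJ,DET}; 3:broushouk {NOUN}; 4:nolgeil {ADJ}; 5:nairol {DET}; 6:broushouk {NOUN}; 7:skinkaun {DET}; 8:nolgeil {ADJ}.
Word 1 cannot be DET — rule 2 would then fail for every completion. It is ADJ.
Word 2 cannot be DET — rule 2 would then fail for every completion. It is ADJ.
The unique satisfying tagging is: ADJ ADJ NOUN ADJ DET NOUN DET ADJ.
Verifying each rule — rule 1 ok; rule 2 ok.

ADJ ADJ NOUN ADJ DET NOUN DET ADJ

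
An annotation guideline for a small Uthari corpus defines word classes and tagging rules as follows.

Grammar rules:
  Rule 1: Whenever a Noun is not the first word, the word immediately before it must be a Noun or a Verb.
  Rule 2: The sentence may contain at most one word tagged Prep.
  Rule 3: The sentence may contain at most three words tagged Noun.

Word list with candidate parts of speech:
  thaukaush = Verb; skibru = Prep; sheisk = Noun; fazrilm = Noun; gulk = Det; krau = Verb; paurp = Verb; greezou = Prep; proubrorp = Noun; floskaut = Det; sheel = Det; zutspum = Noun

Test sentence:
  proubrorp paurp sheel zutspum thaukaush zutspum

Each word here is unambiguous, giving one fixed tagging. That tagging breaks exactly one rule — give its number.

Fixed tagging: Noun Verb Det Noun Verb Noun.
Rule check: R1 fails, R2 ok, R3 ok.
Only rule 1 fails.

1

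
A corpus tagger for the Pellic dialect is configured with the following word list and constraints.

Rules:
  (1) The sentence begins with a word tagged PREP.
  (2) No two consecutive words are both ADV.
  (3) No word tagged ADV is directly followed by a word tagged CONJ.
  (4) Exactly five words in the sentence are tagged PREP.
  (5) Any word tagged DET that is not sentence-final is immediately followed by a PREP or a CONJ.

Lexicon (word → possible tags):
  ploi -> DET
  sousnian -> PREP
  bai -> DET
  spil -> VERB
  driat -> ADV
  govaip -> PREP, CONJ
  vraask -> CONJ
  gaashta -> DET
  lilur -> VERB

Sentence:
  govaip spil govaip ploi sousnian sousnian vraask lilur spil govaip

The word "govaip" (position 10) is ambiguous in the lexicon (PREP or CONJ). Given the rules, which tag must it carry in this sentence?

Candidates per position — 1:govaip {PREP,CONJ}; 2:spil {VERB}; 3:govaip {PREP,CONJ}; 4:ploi {DET}; 5:sousnian {PREP}; 6:sousnian {PREP}; 7:vraask {CONJ}; 8:lilur {VERB}; 9:spil {VERB}; 10:govaip {PREP,CONJ}.
Word 1 cannot be CONJ — rule 1 would then fail for every completion. It is PREP.
Word 3 cannot be CONJ — rule 4 would then fail for every completion. It is PREP.
Word 10 cannot be CONJ — rule 4 would then fail for every completion. It is PREP.
So the tagging must be: PREP VERB PREP DET PREP PREP CONJ VERB VERB PREP.
Check: rule 1 holds; rule 2 holds; rule 3 holds; rule 4 holds; rule 5 holds.

PREP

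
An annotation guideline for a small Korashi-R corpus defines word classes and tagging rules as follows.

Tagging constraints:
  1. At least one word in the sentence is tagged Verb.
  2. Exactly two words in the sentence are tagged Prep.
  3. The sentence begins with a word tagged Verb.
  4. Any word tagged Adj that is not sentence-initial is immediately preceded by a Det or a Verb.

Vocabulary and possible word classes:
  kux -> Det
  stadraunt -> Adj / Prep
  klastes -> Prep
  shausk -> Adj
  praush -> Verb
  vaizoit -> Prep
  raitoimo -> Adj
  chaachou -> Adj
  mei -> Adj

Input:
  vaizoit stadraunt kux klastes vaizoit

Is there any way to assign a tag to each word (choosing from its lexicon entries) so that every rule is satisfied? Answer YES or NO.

NO

Candidates per position — 1:vaizoit {Prep}; 2:stadraunt {Adj,Prep}; 3:kux {Det}; 4:klastes {Prep}; 5:vaizoit {Prep}.
Rule 1 cannot be satisfied by any choice of tags from the lexicon.
So there is no consistent tagging.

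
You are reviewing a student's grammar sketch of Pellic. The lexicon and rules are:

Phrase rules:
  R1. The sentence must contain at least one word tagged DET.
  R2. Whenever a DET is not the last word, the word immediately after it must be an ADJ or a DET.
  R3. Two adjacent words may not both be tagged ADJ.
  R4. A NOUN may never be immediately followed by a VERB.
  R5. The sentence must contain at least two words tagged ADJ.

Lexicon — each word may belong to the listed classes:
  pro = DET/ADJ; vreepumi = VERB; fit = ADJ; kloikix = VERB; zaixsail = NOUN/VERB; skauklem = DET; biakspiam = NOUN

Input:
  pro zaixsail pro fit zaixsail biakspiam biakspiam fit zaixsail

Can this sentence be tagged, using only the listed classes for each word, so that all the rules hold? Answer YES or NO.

Candidates per position — 1:pro {DET,ADJ}; 2:zaixsail {NOUN,VERB}; 3:pro {DET,ADJ}; 4:fit {ADJ}; 5:zaixsail {NOUN,VERB}; 6:biakspiam {NOUN}; 7:biakspiam {NOUN}; 8:fit {ADJ}; 9:zaixsail {NOUN,VERB}.
One satisfying assignment: ADJ VERB DET ADJ VERB NOUN NOUN ADJ NOUN.
Check: rule 1 holds; rule 2 holds; rule 3 holds; rule 4 holds; rule 5 holds.

YES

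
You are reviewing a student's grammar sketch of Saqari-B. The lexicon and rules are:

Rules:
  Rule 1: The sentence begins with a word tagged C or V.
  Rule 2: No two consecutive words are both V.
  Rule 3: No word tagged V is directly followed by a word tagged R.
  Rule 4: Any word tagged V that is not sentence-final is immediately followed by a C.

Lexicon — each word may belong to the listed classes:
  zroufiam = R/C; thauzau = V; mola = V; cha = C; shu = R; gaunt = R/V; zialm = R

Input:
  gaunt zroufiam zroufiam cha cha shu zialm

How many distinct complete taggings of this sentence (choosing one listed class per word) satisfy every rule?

2

Candidates per position — 1:gaunt {R,V}; 2:zroufiam {R,C}; 3:zroufiam {R,C}; 4:cha {C}; 5:cha {C}; 6:shu {R}; 7:zialm {R}.
There are 8 candidate sequences in total.
The sequences that satisfy every rule: V C R C C R R; V C C C C R R.
Count = 2.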